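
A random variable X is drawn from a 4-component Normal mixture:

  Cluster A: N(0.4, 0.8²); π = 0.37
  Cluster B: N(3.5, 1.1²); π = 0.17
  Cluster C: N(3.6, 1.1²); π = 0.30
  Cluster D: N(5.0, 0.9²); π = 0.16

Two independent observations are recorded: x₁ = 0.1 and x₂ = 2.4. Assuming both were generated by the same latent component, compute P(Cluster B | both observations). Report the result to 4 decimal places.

The responsibility of component k is w_k f_k(x) divided by Σ_j w_j f_j(x).
Since both observations come from the same component, the likelihood for component k is f_k(x₁)·f_k(x₂).
  f_A = [0.464819] × [0.0219104] = 0.0101844
  f_B = [0.0030546] × [0.219973] = 0.00067193
  f_C = [0.00229681] × [0.20003] = 0.000459431
  f_D = [1.62179e-07] × [0.00683009] = 1.1077e-09
Weight by the priors:
  w_A·f_A = 0.37 × 0.0101844 = 0.00376821
  w_B·f_B = 0.17 × 0.00067193 = 0.000114228
  w_C·f_C = 0.30 × 0.000459431 = 0.000137829
  w_D·f_D = 0.16 × 1.1077e-09 = 1.77231e-10
Evidence: 0.00376821 + 0.000114228 + 0.000137829 + 1.77231e-10 = 0.00402027
Responsibility of Cluster B: 0.000114228 / 0.00402027 ≈ 0.0284

0.0284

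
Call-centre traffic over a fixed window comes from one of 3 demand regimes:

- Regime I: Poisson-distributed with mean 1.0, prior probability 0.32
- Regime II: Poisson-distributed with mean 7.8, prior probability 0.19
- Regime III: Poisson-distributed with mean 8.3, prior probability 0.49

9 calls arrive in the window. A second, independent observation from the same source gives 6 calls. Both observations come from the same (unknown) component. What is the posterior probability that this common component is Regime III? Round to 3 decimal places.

Apply Bayes' rule: the posterior for each component is proportional to its prior times its likelihood at x.
Since both observations come from the same component, the likelihood for component k is f_k(x₁)·f_k(x₂).
  L_I = [e^(−1.0)·1.0^9/9! = 1.01378e-06] × [0.000510944] = 5.17983e-10
  L_II = [e^(−7.8)·7.8^9/9! = 0.120668] × [0.128156] = 0.0154643
  L_III = [e^(−8.3)·8.3^9/9! = 0.128025] × [0.112847] = 0.0144473
Multiply by the mixture weights:
  P(Z=I)·L_I = 0.32 × 5.17983e-10 = 1.65755e-10
  P(Z=II)·L_II = 0.19 × 0.0154643 = 0.00293821
  P(Z=III)·L_III = 0.49 × 0.0144473 = 0.00707919
Normaliser: 1.65755e-10 + 0.00293821 + 0.00707919 = 0.0100174
P(Regime III | x₁,x₂) ≈ 0.707

0.707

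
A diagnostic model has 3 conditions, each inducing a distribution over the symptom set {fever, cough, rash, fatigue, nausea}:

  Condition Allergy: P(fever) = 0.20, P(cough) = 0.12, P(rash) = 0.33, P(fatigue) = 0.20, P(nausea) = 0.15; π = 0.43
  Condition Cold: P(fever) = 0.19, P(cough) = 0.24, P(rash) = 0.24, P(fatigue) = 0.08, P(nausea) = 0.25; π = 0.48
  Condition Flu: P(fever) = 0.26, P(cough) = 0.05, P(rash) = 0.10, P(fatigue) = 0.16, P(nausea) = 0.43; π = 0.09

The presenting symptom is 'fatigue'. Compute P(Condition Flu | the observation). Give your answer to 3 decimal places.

The responsibility of component k is π_k f_k(x) divided by Σ_j π_j f_j(x).
Component likelihoods at x = 'fatigue':
  L_Allergy = P(fatigue | comp) = 0.20
  L_Cold = P(fatigue | comp) = 0.08
  L_Flu = P(fatigue | comp) = 0.16
Prior × likelihood for each component:
  π_Allergy·L_Allergy = 0.43 × 0.2 = 0.086
  π_Cold·L_Cold = 0.48 × 0.08 = 0.0384
  π_Flu·L_Flu = 0.09 × 0.16 = 0.0144
Denominator: 0.086 + 0.0384 + 0.0144 = 0.1388
P(Condition Flu | 'fatigue') ≈ 0.104

0.104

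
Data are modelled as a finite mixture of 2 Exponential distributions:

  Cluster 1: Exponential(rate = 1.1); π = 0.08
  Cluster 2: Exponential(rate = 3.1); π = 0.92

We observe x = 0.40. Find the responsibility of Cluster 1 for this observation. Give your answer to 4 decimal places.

0.0643

Apply Bayes' rule: the posterior for each component is proportional to its prior times its likelihood at x.
Exponential densities:
  L_1 = 0.70844
  L_2 = 0.897091
Weight by the priors:
  π_1·L_1 = 0.08 × 0.70844 = 0.0566752
  π_2·L_2 = 0.92 × 0.897091 = 0.825324
Normaliser: 0.0566752 + 0.825324 = 0.881999
So the posterior for Cluster 1 is 0.0566752 / 0.881999 ≈ 0.0643.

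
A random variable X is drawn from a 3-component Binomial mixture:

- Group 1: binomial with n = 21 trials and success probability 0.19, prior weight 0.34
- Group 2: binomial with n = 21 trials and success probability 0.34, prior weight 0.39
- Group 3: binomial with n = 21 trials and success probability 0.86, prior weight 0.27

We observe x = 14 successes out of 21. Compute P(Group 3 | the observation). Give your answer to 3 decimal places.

0.854

Posterior ∝ prior × likelihood, so P(k | x) ∝ w_k f_k(x); normalise over all components.
Component likelihoods at x = 14 successes out of 21:
  p_1 = C(21,14)·0.19^14·0.81^7 = 116280·7.99007e-11·0.228768 = 2.12545e-06
  p_2 = C(21,14)·0.34^14·0.66^7 = 116280·2.7587e-07·0.0545516 = 0.00174992
  p_3 = C(21,14)·0.86^14·0.14^7 = 116280·0.121054·1.05414e-06 = 0.0148381
Multiply by the mixture weights:
  w_1·p_1 = 0.34 × 2.12545e-06 = 7.22652e-07
  w_2·p_2 = 0.39 × 0.00174992 = 0.000682468
  w_3·p_3 = 0.27 × 0.0148381 = 0.0040063
Denominator: 7.22652e-07 + 0.000682468 + 0.0040063 = 0.00468949
So the posterior for Group 3 is 0.0040063 / 0.00468949 ≈ 0.854.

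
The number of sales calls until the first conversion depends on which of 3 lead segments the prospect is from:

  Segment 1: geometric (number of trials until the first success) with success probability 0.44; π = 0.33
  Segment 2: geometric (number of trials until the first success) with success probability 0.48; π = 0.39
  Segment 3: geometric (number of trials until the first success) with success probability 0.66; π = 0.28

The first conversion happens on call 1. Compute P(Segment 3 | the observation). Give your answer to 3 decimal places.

Posterior ∝ prior × likelihood, so P(k | x) ∝ π_k f_k(x); normalise over all components.
Evaluate each component's likelihood at the observed value:
  L_1 = 0.44
  L_2 = 0.48
  L_3 = 0.66
Multiply by the mixture weights:
  π_1·L_1 = 0.33 × 0.44 = 0.1452
  π_2·L_2 = 0.39 × 0.48 = 0.1872
  π_3·L_3 = 0.28 × 0.66 = 0.1848
Evidence: 0.1452 + 0.1872 + 0.1848 = 0.5172
Responsibility of Segment 3: 0.1848 / 0.5172 ≈ 0.357

0.357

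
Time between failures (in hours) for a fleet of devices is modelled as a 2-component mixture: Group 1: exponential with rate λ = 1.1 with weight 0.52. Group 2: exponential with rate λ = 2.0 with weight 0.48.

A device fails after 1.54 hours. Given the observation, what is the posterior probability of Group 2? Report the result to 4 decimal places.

0.2956

The responsibility of component k is π_k f_k(x) divided by Σ_j π_j f_j(x).
Exponential densities:
  f_1 = 0.202161
  f_2 = 0.0919185
Prior × likelihood for each component:
  π_1·f_1 = 0.52 × 0.202161 = 0.105124
  π_2·f_2 = 0.48 × 0.0919185 = 0.0441209
Sum: 0.105124 + 0.0441209 = 0.149245
So the posterior for Group 2 is 0.0441209 / 0.149245 ≈ 0.2956.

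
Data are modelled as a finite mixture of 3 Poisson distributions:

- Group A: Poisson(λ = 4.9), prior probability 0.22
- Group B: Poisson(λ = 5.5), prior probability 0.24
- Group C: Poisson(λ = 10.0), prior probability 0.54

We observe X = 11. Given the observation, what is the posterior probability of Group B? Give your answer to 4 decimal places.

Posterior ∝ prior × likelihood, so P(k | x) ∝ P(Z=k) f_k(x); normalise over all components.
Poisson probabilities:
  p_A = e^(−4.9)·4.9^11/11! = 0.00729387
  p_B = e^(−5.5)·5.5^11/11! = 0.0142631
  p_C = e^(−10.0)·10.0^11/11! = 0.113736
Weight by the priors:
  P(Z=A)·p_A = 0.22 × 0.00729387 = 0.00160465
  P(Z=B)·p_B = 0.24 × 0.0142631 = 0.00342315
  P(Z=C)·p_C = 0.54 × 0.113736 = 0.0614177
Normaliser: 0.00160465 + 0.00342315 + 0.0614177 = 0.0664455
Responsibility of Group B: 0.00342315 / 0.0664455 ≈ 0.0515

0.0515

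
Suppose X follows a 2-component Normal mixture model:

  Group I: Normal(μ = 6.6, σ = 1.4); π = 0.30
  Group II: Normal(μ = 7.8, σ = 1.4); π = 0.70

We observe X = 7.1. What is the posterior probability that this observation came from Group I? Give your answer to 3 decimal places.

0.313

The responsibility of component k is π_k f_k(x) divided by Σ_j π_j f_j(x).
Normal densities:
  L_I = (1/(1.4·√(2π)))·exp(−(7.1−6.6)²/(2·1.4²)) = 0.284959·exp(-0.06378) = 0.267353
  L_II = (1/(1.4·√(2π)))·exp(−(7.1−7.8)²/(2·1.4²)) = 0.284959·exp(-0.12500) = 0.251475
Prior × likelihood for each component:
  π_I·L_I = 0.30 × 0.267353 = 0.0802058
  π_II·L_II = 0.70 × 0.251475 = 0.176033
Normaliser: 0.0802058 + 0.176033 = 0.256238
Responsibility of Group I: 0.0802058 / 0.256238 ≈ 0.313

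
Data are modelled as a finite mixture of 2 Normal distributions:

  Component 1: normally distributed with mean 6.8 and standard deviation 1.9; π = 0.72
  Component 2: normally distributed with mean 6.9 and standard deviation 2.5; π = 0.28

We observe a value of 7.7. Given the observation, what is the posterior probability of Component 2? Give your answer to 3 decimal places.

0.239

The responsibility of component k is P(Z=k) f_k(x) divided by Σ_j P(Z=j) f_j(x).
Normal densities:
  L_1 = 0.187687
  L_2 = 0.151612
Weight by the priors:
  P(Z=1)·L_1 = 0.72 × 0.187687 = 0.135134
  P(Z=2)·L_2 = 0.28 × 0.151612 = 0.0424514
Denominator: 0.135134 + 0.0424514 = 0.177586
So the posterior for Component 2 is 0.0424514 / 0.177586 ≈ 0.239.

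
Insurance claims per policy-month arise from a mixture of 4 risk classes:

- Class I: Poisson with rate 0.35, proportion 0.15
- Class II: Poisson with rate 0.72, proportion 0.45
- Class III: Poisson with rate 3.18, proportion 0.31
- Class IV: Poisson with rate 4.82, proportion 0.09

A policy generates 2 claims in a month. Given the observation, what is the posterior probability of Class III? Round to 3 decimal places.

0.476

Posterior ∝ prior × likelihood, so P(k | x) ∝ P(Z=k) f_k(x); normalise over all components.
Poisson probabilities:
  f_I = e^(−0.35)·0.35^2/2! = 0.0431621
  f_II = e^(−0.72)·0.72^2/2! = 0.126166
  f_III = e^(−3.18)·3.18^2/2! = 0.210265
  f_IV = e^(−4.82)·4.82^2/2! = 0.0937054
Prior × likelihood for each component:
  P(Z=I)·f_I = 0.15 × 0.0431621 = 0.00647432
  P(Z=II)·f_II = 0.45 × 0.126166 = 0.0567748
  P(Z=III)·f_III = 0.31 × 0.210265 = 0.0651823
  P(Z=IV)·f_IV = 0.09 × 0.0937054 = 0.00843349
Evidence: 0.00647432 + 0.0567748 + 0.0651823 + 0.00843349 = 0.136865
P(Class III | the observation) ≈ 0.476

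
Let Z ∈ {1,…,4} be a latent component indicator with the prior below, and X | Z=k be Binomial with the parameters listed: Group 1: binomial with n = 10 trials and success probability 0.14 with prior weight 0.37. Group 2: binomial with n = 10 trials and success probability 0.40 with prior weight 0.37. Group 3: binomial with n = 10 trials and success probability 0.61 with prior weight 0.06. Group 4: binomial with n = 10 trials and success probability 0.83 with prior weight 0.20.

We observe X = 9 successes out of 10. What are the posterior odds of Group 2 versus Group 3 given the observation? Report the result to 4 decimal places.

0.2127

The posterior odds equal the prior odds times the likelihood ratio: (π_i/π_j)·(f_i(x)/f_j(x)).
Evaluate each component's likelihood at the observed value:
  p_1 = 1.77685e-07
  p_2 = 0.00157286
  p_3 = 0.0456072
  p_4 = 0.317798
Odds = (0.37/0.06) × (0.00157286/0.0456072) = 6.16667 × 0.0344872 ≈ 0.2127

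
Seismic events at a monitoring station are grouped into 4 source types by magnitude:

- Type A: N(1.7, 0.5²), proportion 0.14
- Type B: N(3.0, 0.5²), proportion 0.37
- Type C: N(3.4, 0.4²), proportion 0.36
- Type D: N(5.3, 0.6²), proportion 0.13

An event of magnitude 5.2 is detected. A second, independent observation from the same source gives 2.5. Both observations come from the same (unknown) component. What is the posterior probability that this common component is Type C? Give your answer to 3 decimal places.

Apply Bayes' rule: the posterior for each component is proportional to its prior times its likelihood at x.
Since both observations come from the same component, the likelihood for component k is f_k(x₁)·f_k(x₂).
  p_A = [1.82694e-11] × [0.221842] = 4.05292e-12
  p_B = [4.98849e-05] × [0.483941] = 2.41414e-05
  p_C = [3.99594e-05] × [0.0793491] = 3.17074e-06
  p_D = [0.655733] × [1.24101e-05] = 8.13769e-06
Multiply by the mixture weights:
  π_A·p_A = 0.14 × 4.05292e-12 = 5.67409e-13
  π_B·p_B = 0.37 × 2.41414e-05 = 8.93231e-06
  π_C·p_C = 0.36 × 3.17074e-06 = 1.14147e-06
  π_D·p_D = 0.13 × 8.13769e-06 = 1.0579e-06
Denominator: 5.67409e-13 + 8.93231e-06 + 1.14147e-06 + 1.0579e-06 = 1.11317e-05
P(Type C | x₁, x₂) = 1.14147e-06 / 1.11317e-05 ≈ 0.103

0.103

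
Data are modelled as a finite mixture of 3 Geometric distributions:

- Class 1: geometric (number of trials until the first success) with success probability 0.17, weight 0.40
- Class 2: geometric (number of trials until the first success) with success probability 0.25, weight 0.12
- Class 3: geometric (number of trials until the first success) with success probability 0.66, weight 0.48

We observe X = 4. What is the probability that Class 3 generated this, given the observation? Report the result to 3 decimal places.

0.195

By Bayes' theorem, P(k | x) = π_k f_k(x) / Σ_j π_j f_j(x).
Geometric probabilities:
  L_1 = 0.17·(1−0.17)^3 = 0.17·0.571787 = 0.0972038
  L_2 = 0.25·(1−0.25)^3 = 0.25·0.421875 = 0.105469
  L_3 = 0.66·(1−0.66)^3 = 0.66·0.039304 = 0.0259406
Weight by the priors:
  π_1·L_1 = 0.40 × 0.0972038 = 0.0388815
  π_2·L_2 = 0.12 × 0.105469 = 0.0126562
  π_3·L_3 = 0.48 × 0.0259406 = 0.0124515
Denominator: 0.0388815 + 0.0126562 + 0.0124515 = 0.0639893
So the posterior for Class 3 is 0.0124515 / 0.0639893 ≈ 0.195.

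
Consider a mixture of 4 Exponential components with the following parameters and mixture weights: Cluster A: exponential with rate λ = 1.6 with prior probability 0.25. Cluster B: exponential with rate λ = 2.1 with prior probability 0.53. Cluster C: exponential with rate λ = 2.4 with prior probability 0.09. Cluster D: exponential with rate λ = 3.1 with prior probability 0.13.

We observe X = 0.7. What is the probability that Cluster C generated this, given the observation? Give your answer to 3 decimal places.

By Bayes' theorem, P(k | x) = π_k f_k(x) / Σ_j π_j f_j(x).
Component likelihoods at x = 0.7:
  p_A = 1.6·e^(−1.6·0.7) = 1.6·e^(−1.1200) = 0.522048
  p_B = 2.1·e^(−2.1·0.7) = 2.1·e^(−1.4700) = 0.482844
  p_C = 2.4·e^(−2.4·0.7) = 2.4·e^(−1.6800) = 0.447298
  p_D = 3.1·e^(−3.1·0.7) = 3.1·e^(−2.1700) = 0.353951
Unnormalised posteriors:
  π_A·p_A = 0.25 × 0.522048 = 0.130512
  π_B·p_B = 0.53 × 0.482844 = 0.255907
  π_C·p_C = 0.09 × 0.447298 = 0.0402568
  π_D·p_D = 0.13 × 0.353951 = 0.0460136
Marginal: 0.130512 + 0.255907 + 0.0402568 + 0.0460136 = 0.472689
So the posterior for Cluster C is 0.0402568 / 0.472689 ≈ 0.085.

0.085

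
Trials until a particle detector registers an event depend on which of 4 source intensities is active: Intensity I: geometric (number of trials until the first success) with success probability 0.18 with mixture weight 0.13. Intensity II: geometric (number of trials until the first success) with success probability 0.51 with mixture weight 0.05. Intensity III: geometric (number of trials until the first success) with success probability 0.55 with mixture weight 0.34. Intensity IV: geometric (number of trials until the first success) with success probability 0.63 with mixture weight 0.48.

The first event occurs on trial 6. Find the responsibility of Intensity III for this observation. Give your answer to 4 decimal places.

0.2309

The responsibility of component k is π_k f_k(x) divided by Σ_j π_j f_j(x).
Evaluate each component's likelihood at the observed value:
  p_I = 0.0667332
  p_II = 0.0144062
  p_III = 0.010149
  p_IV = 0.00436867
Unnormalised posteriors:
  π_I·p_I = 0.13 × 0.0667332 = 0.00867531
  π_II·p_II = 0.05 × 0.0144062 = 0.000720312
  π_III·p_III = 0.34 × 0.010149 = 0.00345068
  π_IV·p_IV = 0.48 × 0.00436867 = 0.00209696
Marginal: 0.00867531 + 0.000720312 + 0.00345068 + 0.00209696 = 0.0149433
So the posterior for Intensity III is 0.00345068 / 0.0149433 ≈ 0.2309.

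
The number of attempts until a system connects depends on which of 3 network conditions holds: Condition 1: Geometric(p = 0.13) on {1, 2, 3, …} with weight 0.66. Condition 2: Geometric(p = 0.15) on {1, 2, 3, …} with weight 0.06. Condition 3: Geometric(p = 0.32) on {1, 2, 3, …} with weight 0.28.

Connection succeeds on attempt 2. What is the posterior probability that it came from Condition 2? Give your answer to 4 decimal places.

The responsibility of component k is π_k f_k(x) divided by Σ_j π_j f_j(x).
Evaluate each component's likelihood at the observed value:
  p_1 = 0.13·(1−0.13)^1 = 0.13·0.87 = 0.1131
  p_2 = 0.15·(1−0.15)^1 = 0.15·0.85 = 0.1275
  p_3 = 0.32·(1−0.32)^1 = 0.32·0.68 = 0.2176
Prior × likelihood for each component:
  π_1·p_1 = 0.66 × 0.1131 = 0.074646
  π_2·p_2 = 0.06 × 0.1275 = 0.00765
  π_3·p_3 = 0.28 × 0.2176 = 0.060928
Normaliser: 0.074646 + 0.00765 + 0.060928 = 0.143224
P(Condition 2 | 2) ≈ 0.0534

0.0534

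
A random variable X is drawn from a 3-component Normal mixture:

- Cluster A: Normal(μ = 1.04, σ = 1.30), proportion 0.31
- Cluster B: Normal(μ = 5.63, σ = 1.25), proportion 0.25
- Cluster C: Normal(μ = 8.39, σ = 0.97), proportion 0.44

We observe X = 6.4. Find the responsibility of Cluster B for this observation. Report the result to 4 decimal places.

0.7493

By Bayes' theorem, P(k | x) = w_k f_k(x) / Σ_j w_j f_j(x).
Evaluate each component's likelihood at the observed value:
  f_A = (1/(1.30·√(2π)))·exp(−(6.4−1.04)²/(2·1.30²)) = 0.306879·exp(-8.49988) = 6.24475e-05
  f_B = (1/(1.25·√(2π)))·exp(−(6.4−5.63)²/(2·1.25²)) = 0.319154·exp(-0.18973) = 0.263999
  f_C = (1/(0.97·√(2π)))·exp(−(6.4−8.39)²/(2·0.97²)) = 0.411281·exp(-2.10442) = 0.0501418
Multiply by the mixture weights:
  w_A·f_A = 0.31 × 6.24475e-05 = 1.93587e-05
  w_B·f_B = 0.25 × 0.263999 = 0.0659997
  w_C·f_C = 0.44 × 0.0501418 = 0.0220624
Normaliser: 1.93587e-05 + 0.0659997 + 0.0220624 = 0.0880815
So the posterior for Cluster B is 0.0659997 / 0.0880815 ≈ 0.7493.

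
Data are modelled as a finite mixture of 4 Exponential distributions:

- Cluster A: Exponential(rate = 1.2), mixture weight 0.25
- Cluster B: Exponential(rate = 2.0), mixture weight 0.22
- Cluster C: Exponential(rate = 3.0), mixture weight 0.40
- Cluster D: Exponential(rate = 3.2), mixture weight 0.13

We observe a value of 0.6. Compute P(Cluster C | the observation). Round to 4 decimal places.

The responsibility of component k is π_k f_k(x) divided by Σ_j π_j f_j(x).
Component likelihoods at x = 0.6:
  f_A = 0.584103
  f_B = 0.602388
  f_C = 0.495897
  f_D = 0.469142
Prior × likelihood for each component:
  π_A·f_A = 0.25 × 0.584103 = 0.146026
  π_B·f_B = 0.22 × 0.602388 = 0.132525
  π_C·f_C = 0.40 × 0.495897 = 0.198359
  π_D·f_D = 0.13 × 0.469142 = 0.0609885
Denominator: 0.146026 + 0.132525 + 0.198359 + 0.0609885 = 0.537898
P(Cluster C | the observation) = 0.198359 / 0.537898 ≈ 0.3688

0.3688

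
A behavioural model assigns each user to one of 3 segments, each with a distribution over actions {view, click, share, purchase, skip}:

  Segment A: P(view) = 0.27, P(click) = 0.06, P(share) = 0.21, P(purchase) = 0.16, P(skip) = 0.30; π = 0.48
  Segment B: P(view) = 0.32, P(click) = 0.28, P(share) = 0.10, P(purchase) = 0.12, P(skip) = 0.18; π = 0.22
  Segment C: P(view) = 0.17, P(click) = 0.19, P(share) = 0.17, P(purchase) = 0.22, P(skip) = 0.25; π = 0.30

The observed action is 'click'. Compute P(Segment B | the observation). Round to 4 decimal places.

The responsibility of component k is P(Z=k) f_k(x) divided by Σ_j P(Z=j) f_j(x).
Categorical probabilities:
  p_A = P(click | comp) = 0.06
  p_B = P(click | comp) = 0.28
  p_C = P(click | comp) = 0.19
Multiply by the mixture weights:
  P(Z=A)·p_A = 0.48 × 0.06 = 0.0288
  P(Z=B)·p_B = 0.22 × 0.28 = 0.0616
  P(Z=C)·p_C = 0.30 × 0.19 = 0.057
Denominator: 0.0288 + 0.0616 + 0.057 = 0.1474
So the posterior for Segment B is 0.0616 / 0.1474 ≈ 0.4179.

0.4179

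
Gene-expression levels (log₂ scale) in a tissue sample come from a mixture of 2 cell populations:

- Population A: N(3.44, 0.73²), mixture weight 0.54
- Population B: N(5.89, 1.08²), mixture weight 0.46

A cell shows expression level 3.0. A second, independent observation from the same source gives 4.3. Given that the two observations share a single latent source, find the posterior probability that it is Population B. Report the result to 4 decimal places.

0.0087

The responsibility of component k is π_k f_k(x) divided by Σ_j π_j f_j(x).
Since both observations come from the same component, the likelihood for component k is f_k(x₁)·f_k(x₂).
  p_A = [0.455721] × [0.273032] = 0.124426
  p_B = [0.010294] × [0.124978] = 0.00128653
Prior × likelihood for each component:
  π_A·p_A = 0.54 × 0.124426 = 0.0671902
  π_B·p_B = 0.46 × 0.00128653 = 0.000591803
Evidence: 0.0671902 + 0.000591803 = 0.067782
So the posterior for Population B is 0.000591803 / 0.067782 ≈ 0.0087.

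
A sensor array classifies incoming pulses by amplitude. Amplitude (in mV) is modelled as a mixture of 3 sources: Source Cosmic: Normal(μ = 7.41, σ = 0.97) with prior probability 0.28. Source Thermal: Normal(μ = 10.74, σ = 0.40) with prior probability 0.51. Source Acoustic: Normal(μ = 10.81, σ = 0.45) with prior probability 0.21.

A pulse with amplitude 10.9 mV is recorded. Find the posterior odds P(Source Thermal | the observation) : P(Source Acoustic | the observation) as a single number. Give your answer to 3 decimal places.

2.573

Only the two components matter; the odds are (π_i f_i(x)) / (π_j f_j(x)).
Normal densities:
  f_Cosmic = 0.000635525
  f_Thermal = 0.920675
  f_Acoustic = 0.868984
Posterior odds = (π_Thermal·f_Thermal) / (π_Acoustic·f_Acoustic) = (0.51·0.920675) / (0.21·0.868984) = 0.469544 / 0.182487 ≈ 2.573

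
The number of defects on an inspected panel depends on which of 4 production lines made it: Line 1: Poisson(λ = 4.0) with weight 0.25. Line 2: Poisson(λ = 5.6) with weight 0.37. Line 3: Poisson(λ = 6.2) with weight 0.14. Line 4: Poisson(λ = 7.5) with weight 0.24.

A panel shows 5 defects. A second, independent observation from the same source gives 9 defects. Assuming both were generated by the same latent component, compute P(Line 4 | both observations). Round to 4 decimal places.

P(component k | x) = π_k·f_k(x) / marginal(x), where marginal(x) = Σ_j π_j·f_j(x).
Since both observations come from the same component, the likelihood for component k is f_k(x₁)·f_k(x₂).
  L_1 = [e^(−4.0)·4.0^5/5! = 0.156293] × [0.0132312] = 0.00206795
  L_2 = [e^(−5.6)·5.6^5/5! = 0.169711] × [0.0551925] = 0.00936677
  L_3 = [e^(−6.2)·6.2^5/5! = 0.154936] × [0.0757071] = 0.0117297
  L_4 = [e^(−7.5)·7.5^5/5! = 0.109375] × [0.11444] = 0.0125169
Prior × likelihood for each component:
  π_1·L_1 = 0.25 × 0.00206795 = 0.000516987
  π_2·L_2 = 0.37 × 0.00936677 = 0.00346571
  π_3·L_3 = 0.14 × 0.0117297 = 0.00164216
  π_4·L_4 = 0.24 × 0.0125169 = 0.00300405
Evidence: 0.000516987 + 0.00346571 + 0.00164216 + 0.00300405 = 0.00862891
Responsibility of Line 4: 0.00300405 / 0.00862891 ≈ 0.3481

0.3481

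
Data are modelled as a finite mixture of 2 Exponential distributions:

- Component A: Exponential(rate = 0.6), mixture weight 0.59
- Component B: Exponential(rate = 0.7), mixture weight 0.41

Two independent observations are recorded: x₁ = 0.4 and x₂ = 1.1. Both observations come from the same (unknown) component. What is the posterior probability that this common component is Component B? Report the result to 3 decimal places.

Apply Bayes' rule: the posterior for each component is proportional to its prior times its likelihood at x.
Since both observations come from the same component, the likelihood for component k is f_k(x₁)·f_k(x₂).
  f_A = [0.6·e^(−0.6·0.4) = 0.6·e^(−0.2400) = 0.471977] × [0.310111] = 0.146365
  f_B = [0.7·e^(−0.7·0.4) = 0.7·e^(−0.2800) = 0.529049] × [0.324109] = 0.171469
Multiply by the mixture weights:
  π_A·f_A = 0.59 × 0.146365 = 0.0863554
  π_B·f_B = 0.41 × 0.171469 = 0.0703025
Sum: 0.0863554 + 0.0703025 = 0.156658
Responsibility of Component B: 0.0703025 / 0.156658 ≈ 0.449

0.449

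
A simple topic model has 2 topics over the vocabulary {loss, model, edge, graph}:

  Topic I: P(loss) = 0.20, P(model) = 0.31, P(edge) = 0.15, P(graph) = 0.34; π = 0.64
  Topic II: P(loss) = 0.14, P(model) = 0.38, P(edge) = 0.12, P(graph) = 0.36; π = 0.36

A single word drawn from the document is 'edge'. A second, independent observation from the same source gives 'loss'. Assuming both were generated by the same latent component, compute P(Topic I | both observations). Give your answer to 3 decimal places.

Posterior ∝ prior × likelihood, so P(k | x) ∝ w_k f_k(x); normalise over all components.
Since both observations come from the same component, the likelihood for component k is f_k(x₁)·f_k(x₂).
  p_I = [P(edge | comp) = 0.15] × [0.2] = 0.03
  p_II = [P(edge | comp) = 0.12] × [0.14] = 0.0168
Multiply by the mixture weights:
  w_I·p_I = 0.64 × 0.03 = 0.0192
  w_II·p_II = 0.36 × 0.0168 = 0.006048
Evidence: 0.0192 + 0.006048 = 0.025248
So the posterior for Topic I is 0.0192 / 0.025248 ≈ 0.760.

0.760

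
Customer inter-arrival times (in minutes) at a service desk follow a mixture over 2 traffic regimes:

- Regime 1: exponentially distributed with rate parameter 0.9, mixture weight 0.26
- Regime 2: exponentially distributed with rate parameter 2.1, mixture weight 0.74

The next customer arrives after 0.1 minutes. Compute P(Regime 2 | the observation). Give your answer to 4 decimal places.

Posterior ∝ prior × likelihood, so P(k | x) ∝ w_k f_k(x); normalise over all components.
Component likelihoods at x = 0.1 minutes:
  f_1 = 0.9·e^(−0.9·0.1) = 0.9·e^(−0.0900) = 0.822538
  f_2 = 2.1·e^(−2.1·0.1) = 2.1·e^(−0.2100) = 1.70223
Weight by the priors:
  w_1·f_1 = 0.26 × 0.822538 = 0.21386
  w_2·f_2 = 0.74 × 1.70223 = 1.25965
Denominator: 0.21386 + 1.25965 = 1.47351
So the posterior for Regime 2 is 1.25965 / 1.47351 ≈ 0.8549.

0.8549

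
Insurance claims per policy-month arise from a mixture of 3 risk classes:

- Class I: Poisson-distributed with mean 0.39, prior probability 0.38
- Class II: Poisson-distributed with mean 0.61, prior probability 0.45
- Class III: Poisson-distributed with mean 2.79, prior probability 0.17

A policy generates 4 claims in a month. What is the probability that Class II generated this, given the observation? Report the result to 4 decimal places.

The responsibility of component k is P(Z=k) f_k(x) divided by Σ_j P(Z=j) f_j(x).
Poisson probabilities:
  L_I = e^(−0.39)·0.39^4/4! = 0.000652638
  L_II = e^(−0.61)·0.61^4/4! = 0.00313465
  L_III = e^(−2.79)·2.79^4/4! = 0.155069
Weight by the priors:
  P(Z=I)·L_I = 0.38 × 0.000652638 = 0.000248002
  P(Z=II)·L_II = 0.45 × 0.00313465 = 0.00141059
  P(Z=III)·L_III = 0.17 × 0.155069 = 0.0263617
Sum: 0.000248002 + 0.00141059 + 0.0263617 = 0.0280203
Responsibility of Class II: 0.00141059 / 0.0280203 ≈ 0.0503

0.0503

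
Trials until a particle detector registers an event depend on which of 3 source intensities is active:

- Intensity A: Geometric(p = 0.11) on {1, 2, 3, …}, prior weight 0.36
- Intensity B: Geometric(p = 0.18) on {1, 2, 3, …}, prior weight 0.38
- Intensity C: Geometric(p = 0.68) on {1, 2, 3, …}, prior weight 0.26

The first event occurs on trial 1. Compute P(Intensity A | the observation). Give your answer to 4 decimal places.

0.1390

Apply Bayes' rule: the posterior for each component is proportional to its prior times its likelihood at x.
Geometric probabilities:
  L_A = 0.11
  L_B = 0.18
  L_C = 0.68
Unnormalised posteriors:
  π_A·L_A = 0.36 × 0.11 = 0.0396
  π_B·L_B = 0.38 × 0.18 = 0.0684
  π_C·L_C = 0.26 × 0.68 = 0.1768
Evidence: 0.0396 + 0.0684 + 0.1768 = 0.2848
So the posterior for Intensity A is 0.0396 / 0.2848 ≈ 0.1390.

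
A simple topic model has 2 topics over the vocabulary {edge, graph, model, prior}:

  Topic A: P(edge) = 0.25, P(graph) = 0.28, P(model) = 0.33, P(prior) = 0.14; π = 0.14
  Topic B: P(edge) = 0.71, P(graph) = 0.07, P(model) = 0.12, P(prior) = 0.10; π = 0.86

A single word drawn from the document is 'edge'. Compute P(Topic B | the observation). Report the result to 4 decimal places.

0.9458

The responsibility of component k is P(Z=k) f_k(x) divided by Σ_j P(Z=j) f_j(x).
Evaluate each component's likelihood at the observed value:
  p_A = P(edge | comp) = 0.25
  p_B = P(edge | comp) = 0.71
Multiply by the mixture weights:
  P(Z=A)·p_A = 0.14 × 0.25 = 0.035
  P(Z=B)·p_B = 0.86 × 0.71 = 0.6106
Evidence: 0.035 + 0.6106 = 0.6456
P(Topic B | 'edge') ≈ 0.9458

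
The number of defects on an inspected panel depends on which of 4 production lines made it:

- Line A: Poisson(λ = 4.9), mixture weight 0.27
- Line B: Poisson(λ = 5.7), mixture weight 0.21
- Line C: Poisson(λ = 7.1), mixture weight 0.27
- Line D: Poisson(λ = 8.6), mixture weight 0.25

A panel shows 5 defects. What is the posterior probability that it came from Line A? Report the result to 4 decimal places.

0.3529

By Bayes' theorem, P(k | x) = P(Z=k) f_k(x) / Σ_j P(Z=j) f_j(x).
Poisson probabilities:
  p_A = 0.17529
  p_B = 0.16777
  p_C = 0.124057
  p_D = 0.0721736
Weight by the priors:
  P(Z=A)·p_A = 0.27 × 0.17529 = 0.0473282
  P(Z=B)·p_B = 0.21 × 0.16777 = 0.0352317
  P(Z=C)·p_C = 0.27 × 0.124057 = 0.0334953
  P(Z=D)·p_D = 0.25 × 0.0721736 = 0.0180434
Denominator: 0.0473282 + 0.0352317 + 0.0334953 + 0.0180434 = 0.134099
Responsibility of Line A: 0.0473282 / 0.134099 ≈ 0.3529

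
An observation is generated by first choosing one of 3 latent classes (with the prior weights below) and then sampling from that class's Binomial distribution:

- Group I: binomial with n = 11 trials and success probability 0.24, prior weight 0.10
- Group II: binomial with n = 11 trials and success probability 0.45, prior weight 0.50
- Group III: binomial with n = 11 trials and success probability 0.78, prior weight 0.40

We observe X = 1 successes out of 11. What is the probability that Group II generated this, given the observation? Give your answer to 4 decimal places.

0.2697

P(component k | x) = P(Z=k)·f_k(x) / marginal(x), where marginal(x) = Σ_j P(Z=j)·f_j(x).
Binomial probabilities:
  L_I = 0.169723
  L_II = 0.0125381
  L_III = 2.27884e-06
Weight by the priors:
  P(Z=I)·L_I = 0.10 × 0.169723 = 0.0169723
  P(Z=II)·L_II = 0.50 × 0.0125381 = 0.00626906
  P(Z=III)·L_III = 0.40 × 2.27884e-06 = 9.11537e-07
Evidence: 0.0169723 + 0.00626906 + 9.11537e-07 = 0.0232422
P(Group II | x) = 0.00626906 / 0.0232422 ≈ 0.2697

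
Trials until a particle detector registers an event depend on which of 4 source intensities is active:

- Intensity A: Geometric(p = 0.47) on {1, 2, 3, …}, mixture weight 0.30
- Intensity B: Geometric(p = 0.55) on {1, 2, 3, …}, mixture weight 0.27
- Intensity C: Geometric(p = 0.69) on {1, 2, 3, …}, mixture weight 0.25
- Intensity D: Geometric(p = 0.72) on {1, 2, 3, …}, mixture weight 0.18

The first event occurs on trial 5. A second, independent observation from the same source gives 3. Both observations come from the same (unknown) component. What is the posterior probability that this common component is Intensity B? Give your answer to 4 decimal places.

0.2952

By Bayes' theorem, P(k | x) = π_k f_k(x) / Σ_j π_j f_j(x).
Since both observations come from the same component, the likelihood for component k is f_k(x₁)·f_k(x₂).
  p_A = [0.47·(1−0.47)^4 = 0.47·0.0789048 = 0.0370853] × [0.132023] = 0.00489611
  p_B = [0.55·(1−0.55)^4 = 0.55·0.0410062 = 0.0225534] × [0.111375] = 0.00251189
  p_C = [0.69·(1−0.69)^4 = 0.69·0.00923521 = 0.00637229] × [0.066309] = 0.000422541
  p_D = [0.72·(1−0.72)^4 = 0.72·0.00614656 = 0.00442552] × [0.056448] = 0.000249812
Weight by the priors:
  π_A·p_A = 0.30 × 0.00489611 = 0.00146883
  π_B·p_B = 0.27 × 0.00251189 = 0.00067821
  π_C·p_C = 0.25 × 0.000422541 = 0.000105635
  π_D·p_D = 0.18 × 0.000249812 = 4.49661e-05
Evidence: 0.00146883 + 0.00067821 + 0.000105635 + 4.49661e-05 = 0.00229764
Responsibility of Intensity B: 0.00067821 / 0.00229764 ≈ 0.2952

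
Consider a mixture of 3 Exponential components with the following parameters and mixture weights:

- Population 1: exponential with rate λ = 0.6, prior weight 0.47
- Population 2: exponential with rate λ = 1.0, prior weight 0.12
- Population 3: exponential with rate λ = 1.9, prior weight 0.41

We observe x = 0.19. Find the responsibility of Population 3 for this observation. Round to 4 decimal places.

0.6075

P(component k | x) = P(Z=k)·f_k(x) / marginal(x), where marginal(x) = Σ_j P(Z=j)·f_j(x).
Evaluate each component's likelihood at the observed value:
  L_1 = 0.6·e^(−0.6·0.19) = 0.6·e^(−0.1140) = 0.535355
  L_2 = 1.0·e^(−1.0·0.19) = 1.0·e^(−0.1900) = 0.826959
  L_3 = 1.9·e^(−1.9·0.19) = 1.9·e^(−0.3610) = 1.32426
Unnormalised posteriors:
  P(Z=1)·L_1 = 0.47 × 0.535355 = 0.251617
  P(Z=2)·L_2 = 0.12 × 0.826959 = 0.0992351
  P(Z=3)·L_3 = 0.41 × 1.32426 = 0.542947
Normaliser: 0.251617 + 0.0992351 + 0.542947 = 0.893798
Responsibility of Population 3: 0.542947 / 0.893798 ≈ 0.6075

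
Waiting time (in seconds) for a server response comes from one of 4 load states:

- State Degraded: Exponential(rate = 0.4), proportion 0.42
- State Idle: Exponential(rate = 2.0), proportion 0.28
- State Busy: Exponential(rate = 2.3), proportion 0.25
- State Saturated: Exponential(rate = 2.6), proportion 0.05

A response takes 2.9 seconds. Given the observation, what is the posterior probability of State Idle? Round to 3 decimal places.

P(component k | x) = π_k·f_k(x) / marginal(x), where marginal(x) = Σ_j π_j·f_j(x).
Evaluate each component's likelihood at the observed value:
  p_Degraded = 0.125394
  p_Idle = 0.00605511
  p_Busy = 0.00291732
  p_Saturated = 0.00138163
Prior × likelihood for each component:
  π_Degraded·p_Degraded = 0.42 × 0.125394 = 0.0526657
  π_Idle·p_Idle = 0.28 × 0.00605511 = 0.00169543
  π_Busy·p_Busy = 0.25 × 0.00291732 = 0.000729329
  π_Saturated·p_Saturated = 0.05 × 0.00138163 = 6.90817e-05
Denominator: 0.0526657 + 0.00169543 + 0.000729329 + 6.90817e-05 = 0.0551595
P(State Idle | data) = 0.00169543 / 0.0551595 ≈ 0.031

0.031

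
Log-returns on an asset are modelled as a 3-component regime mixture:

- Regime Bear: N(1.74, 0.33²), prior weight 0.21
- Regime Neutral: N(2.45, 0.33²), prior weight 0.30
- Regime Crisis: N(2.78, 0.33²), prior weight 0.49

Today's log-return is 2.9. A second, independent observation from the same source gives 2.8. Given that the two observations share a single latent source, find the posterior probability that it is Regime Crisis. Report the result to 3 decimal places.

P(component k | x) = P(Z=k)·f_k(x) / marginal(x), where marginal(x) = Σ_j P(Z=j)·f_j(x).
Since both observations come from the same component, the likelihood for component k is f_k(x₁)·f_k(x₂).
  f_Bear = [(1/(0.33·√(2π)))·exp(−(2.9−1.74)²/(2·0.33²)) = 1.208916·exp(-6.17815) = 0.00250762] × [0.00694914] = 1.74258e-05
  f_Neutral = [(1/(0.33·√(2π)))·exp(−(2.9−2.45)²/(2·0.33²)) = 1.208916·exp(-0.92975) = 0.477101] × [0.688859] = 0.328655
  f_Crisis = [(1/(0.33·√(2π)))·exp(−(2.9−2.78)²/(2·0.33²)) = 1.208916·exp(-0.06612) = 1.13157] × [1.2067] = 1.36547
Unnormalised posteriors:
  P(Z=Bear)·f_Bear = 0.21 × 1.74258e-05 = 3.65942e-06
  P(Z=Neutral)·f_Neutral = 0.30 × 0.328655 = 0.0985965
  P(Z=Crisis)·f_Crisis = 0.49 × 1.36547 = 0.669078
Denominator: 3.65942e-06 + 0.0985965 + 0.669078 = 0.767679
Responsibility of Regime Crisis: 0.669078 / 0.767679 ≈ 0.872

0.872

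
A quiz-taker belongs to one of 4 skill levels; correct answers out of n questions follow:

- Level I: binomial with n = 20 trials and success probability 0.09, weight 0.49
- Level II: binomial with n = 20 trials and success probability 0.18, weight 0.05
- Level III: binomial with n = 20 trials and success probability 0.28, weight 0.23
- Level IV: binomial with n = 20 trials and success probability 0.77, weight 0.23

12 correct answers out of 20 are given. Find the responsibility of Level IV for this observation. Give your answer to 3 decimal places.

P(component k | x) = P(Z=k)·f_k(x) / marginal(x), where marginal(x) = Σ_j P(Z=j)·f_j(x).
Evaluate each component's likelihood at the observed value:
  p_I = C(20,12)·0.09^12·0.91^8 = 125970·2.8243e-13·0.470253 = 1.67305e-08
  p_II = C(20,12)·0.18^12·0.82^8 = 125970·1.15683e-09·0.204414 = 2.97885e-05
  p_III = C(20,12)·0.28^12·0.72^8 = 125970·2.32218e-07·0.0722204 = 0.00211263
  p_IV = C(20,12)·0.77^12·0.23^8 = 125970·0.0434399·7.8311e-06 = 0.0428527
Prior × likelihood for each component:
  P(Z=I)·p_I = 0.49 × 1.67305e-08 = 8.19793e-09
  P(Z=II)·p_II = 0.05 × 2.97885e-05 = 1.48942e-06
  P(Z=III)·p_III = 0.23 × 0.00211263 = 0.000485905
  P(Z=IV)·p_IV = 0.23 × 0.0428527 = 0.00985613
Denominator: 8.19793e-09 + 1.48942e-06 + 0.000485905 + 0.00985613 = 0.0103435
P(Level IV | the observation) = 0.00985613 / 0.0103435 ≈ 0.953

0.953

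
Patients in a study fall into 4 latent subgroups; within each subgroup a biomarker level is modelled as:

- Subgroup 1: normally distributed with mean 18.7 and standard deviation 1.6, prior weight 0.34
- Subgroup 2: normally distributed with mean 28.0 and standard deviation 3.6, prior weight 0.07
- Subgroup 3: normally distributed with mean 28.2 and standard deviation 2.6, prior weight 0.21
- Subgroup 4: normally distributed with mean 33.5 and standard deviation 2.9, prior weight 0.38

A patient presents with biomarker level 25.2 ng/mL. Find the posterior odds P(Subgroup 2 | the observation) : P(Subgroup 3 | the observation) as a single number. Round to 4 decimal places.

0.3462

Posterior odds = (w_i f_i(x)) / (w_j f_j(x)); the normalising sum cancels.
Normal densities:
  L_1 = 6.50148e-05
  L_2 = 0.081893
  L_3 = 0.0788561
  L_4 = 0.00228962
Posterior odds = (w_2·L_2) / (w_3·L_3) = (0.07·0.081893) / (0.21·0.0788561) = 0.00573251 / 0.0165598 ≈ 0.3462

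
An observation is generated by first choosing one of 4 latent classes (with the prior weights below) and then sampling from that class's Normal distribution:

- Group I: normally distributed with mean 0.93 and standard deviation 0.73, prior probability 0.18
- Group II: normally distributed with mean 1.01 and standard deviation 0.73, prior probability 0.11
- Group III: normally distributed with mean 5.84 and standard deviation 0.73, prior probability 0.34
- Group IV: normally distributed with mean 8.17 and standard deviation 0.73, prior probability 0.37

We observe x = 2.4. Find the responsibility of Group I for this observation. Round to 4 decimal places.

P(component k | x) = P(Z=k)·f_k(x) / marginal(x), where marginal(x) = Σ_j P(Z=j)·f_j(x).
Component likelihoods at x = 2.4:
  f_I = 0.0719547
  f_II = 0.0891848
  f_III = 8.23391e-06
  f_IV = 1.48363e-14
Weight by the priors:
  P(Z=I)·f_I = 0.18 × 0.0719547 = 0.0129518
  P(Z=II)·f_II = 0.11 × 0.0891848 = 0.00981033
  P(Z=III)·f_III = 0.34 × 8.23391e-06 = 2.79953e-06
  P(Z=IV)·f_IV = 0.37 × 1.48363e-14 = 5.48942e-15
Denominator: 0.0129518 + 0.00981033 + 2.79953e-06 + 5.48942e-15 = 0.022765
So the posterior for Group I is 0.0129518 / 0.022765 ≈ 0.5689.

0.5689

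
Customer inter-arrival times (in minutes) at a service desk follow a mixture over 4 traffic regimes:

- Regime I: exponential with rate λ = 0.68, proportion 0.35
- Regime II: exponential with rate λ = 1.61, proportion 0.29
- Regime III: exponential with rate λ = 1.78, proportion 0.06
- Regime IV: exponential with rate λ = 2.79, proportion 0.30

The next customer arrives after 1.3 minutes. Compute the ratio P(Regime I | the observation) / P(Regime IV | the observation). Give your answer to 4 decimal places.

4.4169

Only the two components matter; the odds are (π_i f_i(x)) / (π_j f_j(x)).
Exponential densities:
  L_I = 0.68·e^(−0.68·1.3) = 0.68·e^(−0.8840) = 0.280926
  L_II = 1.61·e^(−1.61·1.3) = 1.61·e^(−2.0930) = 0.19854
  L_III = 1.78·e^(−1.78·1.3) = 1.78·e^(−2.3140) = 0.17598
  L_IV = 2.79·e^(−2.79·1.3) = 2.79·e^(−3.6270) = 0.0742024
Odds = (0.35/0.30) × (0.280926/0.0742024) = 1.16667 × 3.78595 ≈ 4.4169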